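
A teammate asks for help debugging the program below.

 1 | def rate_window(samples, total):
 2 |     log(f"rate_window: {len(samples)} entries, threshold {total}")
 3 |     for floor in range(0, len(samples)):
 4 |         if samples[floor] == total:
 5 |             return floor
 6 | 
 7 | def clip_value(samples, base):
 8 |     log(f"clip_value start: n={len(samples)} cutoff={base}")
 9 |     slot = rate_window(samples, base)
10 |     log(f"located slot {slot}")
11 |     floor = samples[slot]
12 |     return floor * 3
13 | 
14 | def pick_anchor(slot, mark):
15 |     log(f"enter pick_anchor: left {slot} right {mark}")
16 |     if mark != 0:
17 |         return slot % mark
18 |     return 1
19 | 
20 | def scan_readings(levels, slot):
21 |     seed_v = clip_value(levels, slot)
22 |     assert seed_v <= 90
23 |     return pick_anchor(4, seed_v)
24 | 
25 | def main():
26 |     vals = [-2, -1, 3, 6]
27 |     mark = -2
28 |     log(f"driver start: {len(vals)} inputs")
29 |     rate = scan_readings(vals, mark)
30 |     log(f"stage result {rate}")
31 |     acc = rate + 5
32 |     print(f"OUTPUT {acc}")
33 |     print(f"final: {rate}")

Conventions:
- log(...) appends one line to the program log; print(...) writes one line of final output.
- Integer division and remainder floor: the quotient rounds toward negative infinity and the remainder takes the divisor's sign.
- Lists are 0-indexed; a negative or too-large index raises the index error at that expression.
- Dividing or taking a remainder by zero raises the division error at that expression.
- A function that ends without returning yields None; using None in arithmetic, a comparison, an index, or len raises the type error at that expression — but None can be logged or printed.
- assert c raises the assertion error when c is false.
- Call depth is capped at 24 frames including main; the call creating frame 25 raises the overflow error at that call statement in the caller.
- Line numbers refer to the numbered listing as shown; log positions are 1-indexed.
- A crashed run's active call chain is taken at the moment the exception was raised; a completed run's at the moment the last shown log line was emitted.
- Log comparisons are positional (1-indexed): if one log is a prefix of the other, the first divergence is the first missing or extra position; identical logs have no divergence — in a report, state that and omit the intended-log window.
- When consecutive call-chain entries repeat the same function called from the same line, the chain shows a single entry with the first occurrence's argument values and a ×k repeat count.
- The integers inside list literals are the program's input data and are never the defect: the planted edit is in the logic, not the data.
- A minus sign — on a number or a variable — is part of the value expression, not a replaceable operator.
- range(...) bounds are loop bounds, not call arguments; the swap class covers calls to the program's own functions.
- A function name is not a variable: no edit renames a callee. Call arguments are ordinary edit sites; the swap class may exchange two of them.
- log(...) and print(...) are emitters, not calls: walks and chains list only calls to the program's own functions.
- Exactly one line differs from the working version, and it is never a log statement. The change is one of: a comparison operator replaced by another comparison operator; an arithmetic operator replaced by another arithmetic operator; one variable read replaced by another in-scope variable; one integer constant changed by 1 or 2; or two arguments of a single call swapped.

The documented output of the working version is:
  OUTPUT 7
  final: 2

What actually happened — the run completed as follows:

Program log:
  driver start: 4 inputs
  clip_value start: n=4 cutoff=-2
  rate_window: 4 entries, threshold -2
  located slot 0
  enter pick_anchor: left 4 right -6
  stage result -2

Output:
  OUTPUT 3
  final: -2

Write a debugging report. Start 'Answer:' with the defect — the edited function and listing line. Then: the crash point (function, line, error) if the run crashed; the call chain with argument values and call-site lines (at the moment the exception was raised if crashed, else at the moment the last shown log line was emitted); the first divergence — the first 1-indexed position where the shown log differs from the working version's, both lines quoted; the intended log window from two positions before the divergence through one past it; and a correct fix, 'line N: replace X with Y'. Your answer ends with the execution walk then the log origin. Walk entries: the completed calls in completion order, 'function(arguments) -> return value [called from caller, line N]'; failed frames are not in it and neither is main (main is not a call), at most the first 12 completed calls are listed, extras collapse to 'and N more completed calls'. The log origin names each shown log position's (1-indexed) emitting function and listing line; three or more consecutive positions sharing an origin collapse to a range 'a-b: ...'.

Answer: the defect is in scan_readings at line 23.
Core observation: Everything matches until log position 5, which reads 'enter pick_anchor: left 4 right -6' in place of 'enter pick_anchor: left -6 right 4'.
Call chain: main.
First divergence: position 5 — shown 'enter pick_anchor: left 4 right -6', intended 'enter pick_anchor: left -6 right 4'.
Intended log window:
  3: rate_window: 4 entries, threshold -2
  4: located slot 0
  5: enter pick_anchor: left -6 right 4
  6: stage result 2
Execution walk:
  rate_window([-2, -1, 3, 6], -2) -> 0  [called from clip_value, line 9]
  clip_value([-2, -1, 3, 6], -2) -> -6  [called from scan_readings, line 21]
  pick_anchor(4, -6) -> -2  [called from scan_readings, line 23]
  scan_readings([-2, -1, 3, 6], -2) -> -2  [called from main, line 29]
Log origin:
  1: from main, line 28
  2: from clip_value, line 8
  3: from rate_window, line 2
  4: from clip_value, line 10
  5: from pick_anchor, line 15
  6: from main, line 30
A correct fix: line 23: replace `pick_anchor(4, seed_v)` with `pick_anchor(seed_v, 4)`.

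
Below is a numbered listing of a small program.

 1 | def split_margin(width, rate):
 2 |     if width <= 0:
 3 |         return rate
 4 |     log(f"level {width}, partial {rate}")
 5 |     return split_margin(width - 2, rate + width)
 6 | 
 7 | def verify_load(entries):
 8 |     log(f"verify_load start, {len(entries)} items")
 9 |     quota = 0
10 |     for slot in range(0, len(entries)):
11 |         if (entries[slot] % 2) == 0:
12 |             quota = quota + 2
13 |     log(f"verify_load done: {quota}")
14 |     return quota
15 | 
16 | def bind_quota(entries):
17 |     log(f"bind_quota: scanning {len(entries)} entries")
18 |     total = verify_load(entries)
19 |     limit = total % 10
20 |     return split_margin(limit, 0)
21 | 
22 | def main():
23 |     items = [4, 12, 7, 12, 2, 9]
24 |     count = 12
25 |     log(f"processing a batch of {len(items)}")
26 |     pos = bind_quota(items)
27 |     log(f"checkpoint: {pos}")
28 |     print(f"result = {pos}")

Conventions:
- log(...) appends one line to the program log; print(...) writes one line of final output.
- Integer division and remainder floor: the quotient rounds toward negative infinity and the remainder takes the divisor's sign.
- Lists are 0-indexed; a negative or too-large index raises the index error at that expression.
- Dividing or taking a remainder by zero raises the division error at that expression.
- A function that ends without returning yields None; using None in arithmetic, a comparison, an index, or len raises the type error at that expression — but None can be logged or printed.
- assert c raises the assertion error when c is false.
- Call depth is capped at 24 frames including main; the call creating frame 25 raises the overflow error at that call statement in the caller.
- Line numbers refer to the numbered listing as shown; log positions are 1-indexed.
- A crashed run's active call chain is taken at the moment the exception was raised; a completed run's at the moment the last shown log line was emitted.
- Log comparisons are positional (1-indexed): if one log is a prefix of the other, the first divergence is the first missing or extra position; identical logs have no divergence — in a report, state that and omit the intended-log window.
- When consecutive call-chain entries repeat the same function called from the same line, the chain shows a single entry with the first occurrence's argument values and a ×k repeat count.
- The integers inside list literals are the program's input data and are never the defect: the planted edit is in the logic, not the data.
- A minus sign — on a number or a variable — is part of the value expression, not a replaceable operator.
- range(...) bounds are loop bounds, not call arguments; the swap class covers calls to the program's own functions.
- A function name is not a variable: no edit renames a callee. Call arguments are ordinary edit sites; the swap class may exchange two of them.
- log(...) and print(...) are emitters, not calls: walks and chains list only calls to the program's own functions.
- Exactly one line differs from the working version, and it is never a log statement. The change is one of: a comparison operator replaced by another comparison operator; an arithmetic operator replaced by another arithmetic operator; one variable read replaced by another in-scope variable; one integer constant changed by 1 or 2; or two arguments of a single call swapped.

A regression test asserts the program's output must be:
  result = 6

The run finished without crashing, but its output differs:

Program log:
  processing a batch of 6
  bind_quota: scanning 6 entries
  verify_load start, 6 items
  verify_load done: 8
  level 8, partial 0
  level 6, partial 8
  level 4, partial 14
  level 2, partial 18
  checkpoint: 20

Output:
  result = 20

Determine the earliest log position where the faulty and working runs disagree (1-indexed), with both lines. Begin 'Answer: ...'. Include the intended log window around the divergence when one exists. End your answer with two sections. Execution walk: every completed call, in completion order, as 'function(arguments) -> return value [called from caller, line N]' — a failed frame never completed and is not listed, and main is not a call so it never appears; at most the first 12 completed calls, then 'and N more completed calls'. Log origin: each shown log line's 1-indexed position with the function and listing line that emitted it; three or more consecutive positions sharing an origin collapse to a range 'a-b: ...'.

Answer: position 4 — the shown line 'verify_load done: 8' should read 'verify_load done: 4'.
Intended log window:
  2: bind_quota: scanning 6 entries
  3: verify_load start, 6 items
  4: verify_load done: 4
  5: level 4, partial 0
Execution walk:
  verify_load([4, 12, 7, 12, 2, 9]) -> 8  [called from bind_quota, line 18]
  split_margin(0, 20) -> 20  [called from split_margin, line 5]
  split_margin(2, 18) -> 20  [called from split_margin, line 5]
  split_margin(4, 14) -> 20  [called from split_margin, line 5]
  split_margin(6, 8) -> 20  [called from split_margin, line 5]
  split_margin(8, 0) -> 20  [called from bind_quota, line 20]
  bind_quota([4, 12, 7, 12, 2, 9]) -> 20  [called from main, line 26]
Origin of each log line:
  1: emitted by main (line 25)
  2: emitted by bind_quota (line 17)
  3: emitted by verify_load (line 8)
  4: emitted by verify_load (line 13)
  5-8: emitted by split_margin (line 4)
  9: emitted by main (line 27)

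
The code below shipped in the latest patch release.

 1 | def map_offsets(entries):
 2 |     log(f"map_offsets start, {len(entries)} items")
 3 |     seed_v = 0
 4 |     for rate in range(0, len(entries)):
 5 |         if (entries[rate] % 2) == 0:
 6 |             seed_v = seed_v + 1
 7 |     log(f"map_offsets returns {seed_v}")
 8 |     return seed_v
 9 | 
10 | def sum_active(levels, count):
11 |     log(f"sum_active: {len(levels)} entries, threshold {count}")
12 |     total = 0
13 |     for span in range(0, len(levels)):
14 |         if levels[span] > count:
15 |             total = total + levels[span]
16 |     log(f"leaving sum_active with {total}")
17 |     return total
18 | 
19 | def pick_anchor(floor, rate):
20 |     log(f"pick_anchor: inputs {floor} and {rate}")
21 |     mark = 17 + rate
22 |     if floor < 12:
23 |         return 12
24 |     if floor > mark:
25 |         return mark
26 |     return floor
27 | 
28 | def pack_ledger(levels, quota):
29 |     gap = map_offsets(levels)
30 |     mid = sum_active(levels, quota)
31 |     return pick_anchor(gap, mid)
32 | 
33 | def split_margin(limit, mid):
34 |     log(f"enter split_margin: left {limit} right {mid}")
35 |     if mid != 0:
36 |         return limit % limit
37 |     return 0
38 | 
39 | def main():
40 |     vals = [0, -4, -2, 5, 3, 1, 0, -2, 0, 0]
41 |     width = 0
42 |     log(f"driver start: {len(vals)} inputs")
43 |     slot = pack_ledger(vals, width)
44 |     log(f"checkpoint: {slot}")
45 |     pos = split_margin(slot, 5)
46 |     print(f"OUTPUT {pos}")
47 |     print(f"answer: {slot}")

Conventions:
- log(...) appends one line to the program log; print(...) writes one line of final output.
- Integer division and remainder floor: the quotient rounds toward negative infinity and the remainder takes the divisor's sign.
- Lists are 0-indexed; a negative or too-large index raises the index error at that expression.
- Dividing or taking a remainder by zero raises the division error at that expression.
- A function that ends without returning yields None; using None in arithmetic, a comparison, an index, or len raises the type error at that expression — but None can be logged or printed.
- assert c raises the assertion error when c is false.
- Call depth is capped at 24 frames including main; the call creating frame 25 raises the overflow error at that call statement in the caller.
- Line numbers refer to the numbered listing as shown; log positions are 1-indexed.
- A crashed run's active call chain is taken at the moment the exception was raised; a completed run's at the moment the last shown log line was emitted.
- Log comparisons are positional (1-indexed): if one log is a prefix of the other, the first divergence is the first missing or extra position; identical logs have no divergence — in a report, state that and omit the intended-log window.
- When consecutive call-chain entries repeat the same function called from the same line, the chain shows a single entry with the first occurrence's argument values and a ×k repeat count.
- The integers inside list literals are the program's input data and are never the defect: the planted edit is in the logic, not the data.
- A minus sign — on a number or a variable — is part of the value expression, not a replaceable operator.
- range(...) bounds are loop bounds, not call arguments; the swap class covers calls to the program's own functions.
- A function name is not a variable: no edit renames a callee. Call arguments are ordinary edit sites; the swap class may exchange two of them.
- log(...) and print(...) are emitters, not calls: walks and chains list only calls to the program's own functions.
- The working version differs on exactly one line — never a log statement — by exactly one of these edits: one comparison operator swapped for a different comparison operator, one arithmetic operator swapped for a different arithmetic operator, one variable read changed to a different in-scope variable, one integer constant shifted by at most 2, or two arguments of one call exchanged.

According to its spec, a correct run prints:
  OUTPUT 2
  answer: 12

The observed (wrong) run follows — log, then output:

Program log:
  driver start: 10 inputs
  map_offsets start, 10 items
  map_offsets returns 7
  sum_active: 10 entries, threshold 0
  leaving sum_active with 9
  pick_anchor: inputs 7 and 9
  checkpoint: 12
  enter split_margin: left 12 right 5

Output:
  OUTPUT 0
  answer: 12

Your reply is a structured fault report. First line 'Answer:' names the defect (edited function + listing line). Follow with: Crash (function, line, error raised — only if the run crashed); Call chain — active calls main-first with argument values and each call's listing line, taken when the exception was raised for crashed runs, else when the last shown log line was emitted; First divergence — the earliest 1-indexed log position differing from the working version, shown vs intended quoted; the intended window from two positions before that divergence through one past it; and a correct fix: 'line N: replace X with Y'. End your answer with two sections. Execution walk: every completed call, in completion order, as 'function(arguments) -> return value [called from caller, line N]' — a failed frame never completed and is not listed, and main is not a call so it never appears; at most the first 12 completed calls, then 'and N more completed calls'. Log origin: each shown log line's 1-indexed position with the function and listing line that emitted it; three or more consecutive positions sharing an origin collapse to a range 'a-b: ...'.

Answer: the defect is in split_margin at line 36.
Key fact: Every logged value matches the working version; the printed result is what differs.
Call chain: main -> split_margin(12, 5) (called at line 45).
First divergence: none; the two logs match at every position.
Execution walk:
  map_offsets([0, -4, -2, 5, 3, 1, 0, -2, 0, 0]) -> 7  [called from pack_ledger, line 29]
  sum_active([0, -4, -2, 5, 3, 1, 0, -2, 0, 0], 0) -> 9  [called from pack_ledger, line 30]
  pick_anchor(7, 9) -> 12  [called from pack_ledger, line 31]
  pack_ledger([0, -4, -2, 5, 3, 1, 0, -2, 0, 0], 0) -> 12  [called from main, line 43]
  split_margin(12, 5) -> 0  [called from main, line 45]
Log origins:
  1: from main, line 42
  2: from map_offsets, line 2
  3: from map_offsets, line 7
  4: from sum_active, line 11
  5: from sum_active, line 16
  6: from pick_anchor, line 20
  7: from main, line 44
  8: from split_margin, line 34
A correct fix: line 36: replace `limit % limit` with `limit % mid`.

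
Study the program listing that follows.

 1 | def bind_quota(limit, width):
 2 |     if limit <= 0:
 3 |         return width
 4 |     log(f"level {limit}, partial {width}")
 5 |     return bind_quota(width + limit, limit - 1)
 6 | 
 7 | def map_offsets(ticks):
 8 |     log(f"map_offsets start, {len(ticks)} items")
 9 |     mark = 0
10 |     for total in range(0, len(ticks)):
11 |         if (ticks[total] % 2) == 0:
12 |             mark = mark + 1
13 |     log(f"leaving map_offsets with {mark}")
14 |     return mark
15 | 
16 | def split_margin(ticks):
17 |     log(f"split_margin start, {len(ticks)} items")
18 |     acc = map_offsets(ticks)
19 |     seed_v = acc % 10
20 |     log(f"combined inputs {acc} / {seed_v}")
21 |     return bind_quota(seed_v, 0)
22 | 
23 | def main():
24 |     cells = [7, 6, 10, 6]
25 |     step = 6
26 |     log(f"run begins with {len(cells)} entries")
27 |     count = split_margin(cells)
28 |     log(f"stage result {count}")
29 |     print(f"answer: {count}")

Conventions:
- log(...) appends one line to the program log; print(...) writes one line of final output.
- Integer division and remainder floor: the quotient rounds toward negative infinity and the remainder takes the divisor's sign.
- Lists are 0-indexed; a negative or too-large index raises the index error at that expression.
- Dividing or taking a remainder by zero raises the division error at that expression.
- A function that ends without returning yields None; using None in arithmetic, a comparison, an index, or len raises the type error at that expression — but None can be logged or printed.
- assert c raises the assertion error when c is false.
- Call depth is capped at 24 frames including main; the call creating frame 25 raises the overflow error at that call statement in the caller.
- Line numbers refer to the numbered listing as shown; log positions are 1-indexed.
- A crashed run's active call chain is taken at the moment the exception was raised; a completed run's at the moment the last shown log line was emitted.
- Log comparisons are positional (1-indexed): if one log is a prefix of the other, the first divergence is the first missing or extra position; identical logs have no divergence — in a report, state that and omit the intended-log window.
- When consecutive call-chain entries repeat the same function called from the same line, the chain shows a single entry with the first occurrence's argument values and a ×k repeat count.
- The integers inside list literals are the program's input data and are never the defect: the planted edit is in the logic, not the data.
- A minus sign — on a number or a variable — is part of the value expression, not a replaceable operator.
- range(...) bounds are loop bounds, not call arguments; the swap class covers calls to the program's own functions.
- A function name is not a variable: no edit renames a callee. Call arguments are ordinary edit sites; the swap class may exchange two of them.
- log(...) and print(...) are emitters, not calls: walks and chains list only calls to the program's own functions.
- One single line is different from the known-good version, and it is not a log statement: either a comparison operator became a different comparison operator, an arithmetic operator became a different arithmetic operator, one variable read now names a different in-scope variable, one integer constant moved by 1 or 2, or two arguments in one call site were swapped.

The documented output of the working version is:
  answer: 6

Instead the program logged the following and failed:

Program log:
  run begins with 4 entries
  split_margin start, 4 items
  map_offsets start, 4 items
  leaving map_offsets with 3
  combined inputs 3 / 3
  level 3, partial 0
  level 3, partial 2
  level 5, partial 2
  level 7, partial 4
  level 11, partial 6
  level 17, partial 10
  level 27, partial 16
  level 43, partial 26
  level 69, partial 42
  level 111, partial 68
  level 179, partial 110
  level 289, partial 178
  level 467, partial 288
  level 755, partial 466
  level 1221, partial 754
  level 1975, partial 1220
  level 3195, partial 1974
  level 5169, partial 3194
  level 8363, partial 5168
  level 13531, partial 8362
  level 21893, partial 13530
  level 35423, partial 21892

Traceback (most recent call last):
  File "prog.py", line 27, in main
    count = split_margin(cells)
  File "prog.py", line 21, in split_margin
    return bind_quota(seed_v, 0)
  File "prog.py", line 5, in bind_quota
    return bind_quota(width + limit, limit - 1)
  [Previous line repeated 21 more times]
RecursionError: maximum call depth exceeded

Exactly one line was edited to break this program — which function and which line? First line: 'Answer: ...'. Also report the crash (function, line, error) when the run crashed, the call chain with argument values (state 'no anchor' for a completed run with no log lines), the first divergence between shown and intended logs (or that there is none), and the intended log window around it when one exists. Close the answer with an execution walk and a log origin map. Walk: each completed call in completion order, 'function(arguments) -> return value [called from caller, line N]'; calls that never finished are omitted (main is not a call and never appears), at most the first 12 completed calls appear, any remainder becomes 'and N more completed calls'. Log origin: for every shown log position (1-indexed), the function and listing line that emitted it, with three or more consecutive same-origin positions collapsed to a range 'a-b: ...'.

Answer: the defect is in bind_quota at line 5.
Key observation: Everything matches until log position 7, which reads 'level 3, partial 2' in place of 'level 2, partial 3'.
Crash: bind_quota, line 5, RecursionError.
Call chain: main -> split_margin([7, 6, 10, 6]) (called at line 27) -> bind_quota(3, 0) (called at line 21) -> bind_quota(3, 2) (called at line 5) ×21.
First divergence: position 7 — the shown line 'level 3, partial 2' should read 'level 2, partial 3'.
Intended log window:
  5: combined inputs 3 / 3
  6: level 3, partial 0
  7: level 2, partial 3
  8: level 1, partial 5
Execution walk:
  map_offsets([7, 6, 10, 6]) -> 3  [called from split_margin, line 18]
Log origins:
  1: logged in main at line 26
  2: logged in split_margin at line 17
  3: logged in map_offsets at line 8
  4: logged in map_offsets at line 13
  5: logged in split_margin at line 20
  6-27: logged in bind_quota at line 4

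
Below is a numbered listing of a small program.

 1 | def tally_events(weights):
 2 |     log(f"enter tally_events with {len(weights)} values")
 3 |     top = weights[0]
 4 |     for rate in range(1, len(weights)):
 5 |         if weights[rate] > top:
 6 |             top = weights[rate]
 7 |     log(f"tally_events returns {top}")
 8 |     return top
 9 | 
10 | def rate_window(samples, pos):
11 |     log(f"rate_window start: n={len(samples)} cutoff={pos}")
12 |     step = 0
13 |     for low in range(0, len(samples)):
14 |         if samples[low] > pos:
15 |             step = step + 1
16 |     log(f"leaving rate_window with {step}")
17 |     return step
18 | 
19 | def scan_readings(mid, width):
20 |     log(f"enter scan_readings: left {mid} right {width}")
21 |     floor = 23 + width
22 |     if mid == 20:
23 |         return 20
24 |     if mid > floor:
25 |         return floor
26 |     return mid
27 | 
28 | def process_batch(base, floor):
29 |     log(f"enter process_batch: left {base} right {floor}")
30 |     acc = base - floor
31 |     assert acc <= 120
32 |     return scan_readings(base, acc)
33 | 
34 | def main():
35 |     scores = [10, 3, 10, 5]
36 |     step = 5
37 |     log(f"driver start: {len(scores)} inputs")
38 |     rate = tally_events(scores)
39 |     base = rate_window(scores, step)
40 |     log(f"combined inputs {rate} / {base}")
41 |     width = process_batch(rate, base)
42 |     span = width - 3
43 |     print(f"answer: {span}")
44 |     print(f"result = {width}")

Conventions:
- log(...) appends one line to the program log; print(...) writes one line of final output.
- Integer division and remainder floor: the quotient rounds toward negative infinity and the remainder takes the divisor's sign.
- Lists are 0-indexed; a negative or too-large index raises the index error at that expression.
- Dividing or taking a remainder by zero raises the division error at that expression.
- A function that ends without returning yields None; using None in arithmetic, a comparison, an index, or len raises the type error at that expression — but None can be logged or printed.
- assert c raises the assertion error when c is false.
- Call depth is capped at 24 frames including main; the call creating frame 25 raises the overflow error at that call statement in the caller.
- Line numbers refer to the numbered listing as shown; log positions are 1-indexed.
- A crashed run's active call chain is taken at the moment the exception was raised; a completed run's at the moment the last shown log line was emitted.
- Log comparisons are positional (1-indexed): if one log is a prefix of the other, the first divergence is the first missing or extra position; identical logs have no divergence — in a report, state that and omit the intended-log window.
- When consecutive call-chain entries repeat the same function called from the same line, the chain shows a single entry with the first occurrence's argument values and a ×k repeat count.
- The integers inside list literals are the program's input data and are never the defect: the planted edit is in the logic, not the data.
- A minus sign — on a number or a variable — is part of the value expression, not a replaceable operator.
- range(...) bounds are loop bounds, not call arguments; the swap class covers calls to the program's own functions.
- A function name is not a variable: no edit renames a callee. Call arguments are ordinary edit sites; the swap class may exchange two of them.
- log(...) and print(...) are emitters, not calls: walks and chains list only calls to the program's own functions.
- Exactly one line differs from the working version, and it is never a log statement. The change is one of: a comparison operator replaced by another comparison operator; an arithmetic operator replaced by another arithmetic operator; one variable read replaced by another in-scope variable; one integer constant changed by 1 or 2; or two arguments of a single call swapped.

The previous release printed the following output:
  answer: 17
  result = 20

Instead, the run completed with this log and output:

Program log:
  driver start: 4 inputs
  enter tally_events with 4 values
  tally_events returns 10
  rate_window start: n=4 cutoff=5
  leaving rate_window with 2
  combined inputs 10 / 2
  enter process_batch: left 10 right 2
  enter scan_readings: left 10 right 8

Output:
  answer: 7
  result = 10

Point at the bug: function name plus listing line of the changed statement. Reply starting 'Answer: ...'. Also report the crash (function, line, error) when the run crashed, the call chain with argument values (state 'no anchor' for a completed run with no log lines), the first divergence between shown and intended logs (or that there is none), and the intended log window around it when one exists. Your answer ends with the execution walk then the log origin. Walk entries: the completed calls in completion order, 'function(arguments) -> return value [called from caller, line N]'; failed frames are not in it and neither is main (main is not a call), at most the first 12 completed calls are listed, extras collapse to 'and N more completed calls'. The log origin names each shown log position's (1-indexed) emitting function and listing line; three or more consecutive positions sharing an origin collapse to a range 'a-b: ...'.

Answer: the defect is in scan_readings at line 22.
Key observation: Every logged value matches the working version; the printed result is what differs.
Call chain: main -> process_batch(10, 2) (called at line 41) -> scan_readings(10, 8) (called at line 32).
First divergence: none — the logs agree in full.
Execution walk:
  tally_events([10, 3, 10, 5]) -> 10  [called from main, line 38]
  rate_window([10, 3, 10, 5], 5) -> 2  [called from main, line 39]
  scan_readings(10, 8) -> 10  [called from process_batch, line 32]
  process_batch(10, 2) -> 10  [called from main, line 41]
Origin of each log line:
  1 — main, line 37
  2 — tally_events, line 2
  3 — tally_events, line 7
  4 — rate_window, line 11
  5 — rate_window, line 16
  6 — main, line 40
  7 — process_batch, line 29
  8 — scan_readings, line 20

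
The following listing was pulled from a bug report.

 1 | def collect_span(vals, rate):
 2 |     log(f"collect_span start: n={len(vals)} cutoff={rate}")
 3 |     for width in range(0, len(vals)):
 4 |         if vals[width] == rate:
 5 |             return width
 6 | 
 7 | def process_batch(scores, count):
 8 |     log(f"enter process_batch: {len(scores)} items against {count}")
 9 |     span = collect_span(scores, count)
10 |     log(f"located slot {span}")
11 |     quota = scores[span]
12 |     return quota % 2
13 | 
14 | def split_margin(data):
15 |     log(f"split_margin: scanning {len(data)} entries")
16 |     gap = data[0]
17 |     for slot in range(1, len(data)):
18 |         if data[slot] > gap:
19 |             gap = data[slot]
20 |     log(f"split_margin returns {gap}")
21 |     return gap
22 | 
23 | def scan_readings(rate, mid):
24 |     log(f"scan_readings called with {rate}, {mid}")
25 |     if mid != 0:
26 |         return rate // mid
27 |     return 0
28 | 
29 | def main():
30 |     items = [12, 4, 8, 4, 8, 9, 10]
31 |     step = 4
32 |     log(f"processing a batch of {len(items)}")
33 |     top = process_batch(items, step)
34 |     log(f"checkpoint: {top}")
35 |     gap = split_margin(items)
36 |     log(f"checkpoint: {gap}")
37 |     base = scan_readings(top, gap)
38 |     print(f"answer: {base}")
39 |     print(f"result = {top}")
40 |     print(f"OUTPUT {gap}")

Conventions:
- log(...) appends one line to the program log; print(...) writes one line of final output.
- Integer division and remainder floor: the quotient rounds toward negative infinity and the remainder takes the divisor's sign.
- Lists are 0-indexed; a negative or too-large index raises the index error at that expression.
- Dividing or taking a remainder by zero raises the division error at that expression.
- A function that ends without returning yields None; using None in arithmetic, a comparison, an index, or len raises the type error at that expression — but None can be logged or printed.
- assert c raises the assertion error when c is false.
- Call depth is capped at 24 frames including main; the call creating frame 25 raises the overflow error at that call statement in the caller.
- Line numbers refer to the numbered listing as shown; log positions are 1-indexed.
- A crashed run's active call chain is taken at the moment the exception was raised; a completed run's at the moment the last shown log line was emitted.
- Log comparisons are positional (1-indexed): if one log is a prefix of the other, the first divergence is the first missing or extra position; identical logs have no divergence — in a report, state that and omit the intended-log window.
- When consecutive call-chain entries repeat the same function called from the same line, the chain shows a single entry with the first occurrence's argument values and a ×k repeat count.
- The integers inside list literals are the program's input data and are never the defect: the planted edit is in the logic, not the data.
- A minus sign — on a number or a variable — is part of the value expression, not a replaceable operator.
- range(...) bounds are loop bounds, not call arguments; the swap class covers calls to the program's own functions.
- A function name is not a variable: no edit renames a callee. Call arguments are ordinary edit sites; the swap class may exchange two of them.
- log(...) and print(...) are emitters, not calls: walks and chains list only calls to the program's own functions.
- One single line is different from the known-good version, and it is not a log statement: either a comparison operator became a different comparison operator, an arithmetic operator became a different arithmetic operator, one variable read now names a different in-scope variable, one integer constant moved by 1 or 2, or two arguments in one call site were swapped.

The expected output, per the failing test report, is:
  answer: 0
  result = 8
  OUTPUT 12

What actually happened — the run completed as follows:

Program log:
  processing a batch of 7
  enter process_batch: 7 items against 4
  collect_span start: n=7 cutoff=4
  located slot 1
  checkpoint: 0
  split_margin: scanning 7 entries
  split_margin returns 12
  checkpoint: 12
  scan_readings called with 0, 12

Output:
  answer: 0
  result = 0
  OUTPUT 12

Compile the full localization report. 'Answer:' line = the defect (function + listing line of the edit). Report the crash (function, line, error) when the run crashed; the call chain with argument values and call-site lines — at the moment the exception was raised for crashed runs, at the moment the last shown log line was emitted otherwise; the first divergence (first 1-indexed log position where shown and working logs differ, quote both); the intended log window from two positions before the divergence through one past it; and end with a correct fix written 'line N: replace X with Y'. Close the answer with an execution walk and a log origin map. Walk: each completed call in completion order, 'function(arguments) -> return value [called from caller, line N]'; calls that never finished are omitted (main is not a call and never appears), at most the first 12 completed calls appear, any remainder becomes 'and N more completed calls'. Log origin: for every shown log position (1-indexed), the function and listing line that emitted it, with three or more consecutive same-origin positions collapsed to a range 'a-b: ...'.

Answer: the defect is in process_batch at line 12.
Key fact: The log first diverges at position 5: the faulty run prints 'checkpoint: 0' where the working version prints 'checkpoint: 8'.
Call chain: main -> scan_readings(0, 12) (called at line 37).
First divergence: at position 5 the run shows 'checkpoint: 0' where the working version logs 'checkpoint: 8'.
Intended log window:
  3: collect_span start: n=7 cutoff=4
  4: located slot 1
  5: checkpoint: 8
  6: split_margin: scanning 7 entries
Execution walk:
  collect_span([12, 4, 8, 4, 8, 9, 10], 4) -> 1  [called from process_batch, line 9]
  process_batch([12, 4, 8, 4, 8, 9, 10], 4) -> 0  [called from main, line 33]
  split_margin([12, 4, 8, 4, 8, 9, 10]) -> 12  [called from main, line 35]
  scan_readings(0, 12) -> 0  [called from main, line 37]
Log line origins:
  1: emitted by main (line 32)
  2: emitted by process_batch (line 8)
  3: emitted by collect_span (line 2)
  4: emitted by process_batch (line 10)
  5: emitted by main (line 34)
  6: emitted by split_margin (line 15)
  7: emitted by split_margin (line 20)
  8: emitted by main (line 36)
  9: emitted by scan_readings (line 24)
A correct fix: line 12: replace `%` with `*`.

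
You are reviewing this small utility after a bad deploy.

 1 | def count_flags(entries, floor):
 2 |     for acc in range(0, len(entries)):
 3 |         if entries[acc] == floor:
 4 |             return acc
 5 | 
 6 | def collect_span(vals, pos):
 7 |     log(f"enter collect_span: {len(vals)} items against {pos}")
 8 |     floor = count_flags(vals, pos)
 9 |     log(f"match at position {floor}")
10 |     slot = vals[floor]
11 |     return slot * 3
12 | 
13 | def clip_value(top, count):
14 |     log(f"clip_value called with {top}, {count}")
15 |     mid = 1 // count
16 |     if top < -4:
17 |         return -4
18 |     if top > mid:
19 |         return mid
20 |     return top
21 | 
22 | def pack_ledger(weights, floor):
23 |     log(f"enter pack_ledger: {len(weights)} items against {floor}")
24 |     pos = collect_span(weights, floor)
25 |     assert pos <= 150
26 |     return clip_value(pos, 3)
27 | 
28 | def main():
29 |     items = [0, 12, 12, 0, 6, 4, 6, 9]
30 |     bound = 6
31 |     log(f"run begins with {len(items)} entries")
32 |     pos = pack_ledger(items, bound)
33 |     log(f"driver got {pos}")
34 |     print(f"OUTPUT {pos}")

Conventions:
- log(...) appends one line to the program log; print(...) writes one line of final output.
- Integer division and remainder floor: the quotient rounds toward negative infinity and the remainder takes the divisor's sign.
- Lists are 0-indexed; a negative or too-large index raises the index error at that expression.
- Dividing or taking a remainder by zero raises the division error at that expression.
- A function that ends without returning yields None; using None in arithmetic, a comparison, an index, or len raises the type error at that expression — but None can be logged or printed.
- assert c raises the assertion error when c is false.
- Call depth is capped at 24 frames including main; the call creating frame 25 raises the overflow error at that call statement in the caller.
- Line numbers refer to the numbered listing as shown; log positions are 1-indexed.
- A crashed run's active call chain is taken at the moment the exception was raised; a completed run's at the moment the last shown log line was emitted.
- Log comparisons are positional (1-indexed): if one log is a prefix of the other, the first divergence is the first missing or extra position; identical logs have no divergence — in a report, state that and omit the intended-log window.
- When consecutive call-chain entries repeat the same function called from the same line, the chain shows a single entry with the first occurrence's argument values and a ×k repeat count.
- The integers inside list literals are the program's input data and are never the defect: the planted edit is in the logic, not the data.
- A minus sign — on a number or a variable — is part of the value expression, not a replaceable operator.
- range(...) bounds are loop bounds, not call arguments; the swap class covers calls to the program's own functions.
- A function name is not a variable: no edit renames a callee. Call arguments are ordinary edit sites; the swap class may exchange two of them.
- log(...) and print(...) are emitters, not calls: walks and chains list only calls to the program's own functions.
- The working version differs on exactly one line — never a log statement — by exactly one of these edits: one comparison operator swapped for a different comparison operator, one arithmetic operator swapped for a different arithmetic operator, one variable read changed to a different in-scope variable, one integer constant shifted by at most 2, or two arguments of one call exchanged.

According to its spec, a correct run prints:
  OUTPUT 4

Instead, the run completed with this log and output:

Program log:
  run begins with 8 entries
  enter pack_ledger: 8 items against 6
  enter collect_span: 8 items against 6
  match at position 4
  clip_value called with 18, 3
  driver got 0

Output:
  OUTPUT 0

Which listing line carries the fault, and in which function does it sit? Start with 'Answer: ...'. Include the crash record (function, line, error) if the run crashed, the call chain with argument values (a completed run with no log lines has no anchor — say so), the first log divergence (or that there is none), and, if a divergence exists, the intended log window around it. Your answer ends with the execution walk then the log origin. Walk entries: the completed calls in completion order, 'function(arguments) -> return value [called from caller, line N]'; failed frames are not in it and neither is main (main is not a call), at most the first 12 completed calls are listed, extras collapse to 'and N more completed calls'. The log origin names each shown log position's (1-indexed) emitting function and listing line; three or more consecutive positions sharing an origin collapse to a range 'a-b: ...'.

Answer: the defect is in clip_value at line 15.
Core observation: Position 6 is the first bad log line: 'driver got 0' should read 'driver got 4'.
Call chain: main.
First divergence: position 6; shown 'driver got 0' vs intended 'driver got 4'.
Intended log window:
  4: match at position 4
  5: clip_value called with 18, 3
  6: driver got 4
Execution walk:
  count_flags([0, 12, 12, 0, 6, 4, 6, 9], 6) -> 4  [called from collect_span, line 8]
  collect_span([0, 12, 12, 0, 6, 4, 6, 9], 6) -> 18  [called from pack_ledger, line 24]
  clip_value(18, 3) -> 0  [called from pack_ledger, line 26]
  pack_ledger([0, 12, 12, 0, 6, 4, 6, 9], 6) -> 0  [called from main, line 32]
Log origins:
  1: logged in main at line 31
  2: logged in pack_ledger at line 23
  3: logged in collect_span at line 7
  4: logged in collect_span at line 9
  5: logged in clip_value at line 14
  6: logged in main at line 33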